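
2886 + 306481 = 309367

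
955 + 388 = 1343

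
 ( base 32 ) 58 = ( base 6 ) 440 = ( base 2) 10101000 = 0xA8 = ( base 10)168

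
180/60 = 3=3.00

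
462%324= 138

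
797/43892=797/43892=0.02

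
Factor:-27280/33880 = -62/77 = - 2^1 *7^(-1 )*11^(-1 ) * 31^1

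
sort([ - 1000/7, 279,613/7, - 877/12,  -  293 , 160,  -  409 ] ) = [ - 409, - 293,-1000/7, - 877/12,613/7,160,279]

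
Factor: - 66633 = -3^1*7^1* 19^1 * 167^1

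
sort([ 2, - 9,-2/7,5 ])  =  [  -  9, - 2/7 , 2, 5 ]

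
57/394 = 57/394 = 0.14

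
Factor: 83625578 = 2^1 * 179^1*233591^1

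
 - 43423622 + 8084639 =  - 35338983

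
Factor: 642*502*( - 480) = - 2^7*3^2 *5^1*107^1*251^1 = - 154696320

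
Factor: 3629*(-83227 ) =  - 302030783 = - 19^1*191^1*83227^1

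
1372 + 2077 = 3449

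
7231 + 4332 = 11563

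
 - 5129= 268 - 5397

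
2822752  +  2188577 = 5011329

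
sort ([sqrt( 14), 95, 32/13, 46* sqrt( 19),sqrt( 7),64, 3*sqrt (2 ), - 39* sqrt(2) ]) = [ - 39*sqrt( 2 ), 32/13, sqrt( 7), sqrt(14 ), 3 * sqrt( 2), 64, 95, 46 *sqrt(19)]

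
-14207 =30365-44572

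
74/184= 37/92 = 0.40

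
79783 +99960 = 179743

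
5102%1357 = 1031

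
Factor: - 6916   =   - 2^2*7^1 * 13^1*19^1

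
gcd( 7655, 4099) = 1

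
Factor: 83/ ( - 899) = - 29^( - 1)*31^(-1)*83^1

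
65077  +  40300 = 105377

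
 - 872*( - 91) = 79352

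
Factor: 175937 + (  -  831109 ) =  - 2^2*7^1*23399^1  =  -655172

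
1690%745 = 200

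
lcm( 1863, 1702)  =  137862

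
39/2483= 3/191 = 0.02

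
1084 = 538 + 546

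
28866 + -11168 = 17698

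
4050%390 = 150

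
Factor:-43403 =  - 43403^1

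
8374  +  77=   8451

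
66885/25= 2675 + 2/5 = 2675.40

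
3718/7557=338/687 = 0.49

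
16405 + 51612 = 68017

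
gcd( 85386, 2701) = 1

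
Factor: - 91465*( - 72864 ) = 2^5*3^2*5^1*11^2*23^1 * 1663^1 = 6664505760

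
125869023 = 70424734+55444289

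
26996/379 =26996/379 = 71.23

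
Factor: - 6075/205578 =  - 2^( - 1)*3^( - 2)*5^2 * 47^( - 1)  =  - 25/846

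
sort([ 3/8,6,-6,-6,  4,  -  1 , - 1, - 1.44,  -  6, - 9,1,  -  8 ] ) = [ - 9,- 8, -6, -6, - 6,  -  1.44, - 1, - 1, 3/8, 1, 4,6]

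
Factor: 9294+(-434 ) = 8860 = 2^2*5^1*443^1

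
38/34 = 19/17 = 1.12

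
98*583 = 57134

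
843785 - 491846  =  351939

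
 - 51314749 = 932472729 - 983787478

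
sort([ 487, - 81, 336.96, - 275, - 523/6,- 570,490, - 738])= [  -  738, - 570,-275, - 523/6, - 81,336.96,487,490] 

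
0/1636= 0 = 0.00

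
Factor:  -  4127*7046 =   -  29078842 = - 2^1 * 13^1*271^1*4127^1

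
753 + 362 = 1115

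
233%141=92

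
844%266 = 46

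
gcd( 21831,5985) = 57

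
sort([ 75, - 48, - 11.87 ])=[ - 48,  -  11.87,75] 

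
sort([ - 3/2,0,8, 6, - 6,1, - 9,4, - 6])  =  [-9, - 6 ,  -  6,-3/2,0,1, 4, 6,8]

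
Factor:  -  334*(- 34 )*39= 2^2*3^1*13^1*17^1 * 167^1 = 442884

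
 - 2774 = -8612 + 5838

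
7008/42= 1168/7=166.86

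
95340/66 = 1444 + 6/11 = 1444.55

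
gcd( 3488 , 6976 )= 3488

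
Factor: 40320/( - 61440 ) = - 21/32 = - 2^( - 5)*3^1 *7^1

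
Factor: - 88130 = - 2^1*5^1 * 7^1 * 1259^1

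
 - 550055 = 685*(  -  803)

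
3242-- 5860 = 9102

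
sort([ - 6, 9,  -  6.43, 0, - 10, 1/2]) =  [ - 10,  -  6.43, - 6,0,1/2,9 ] 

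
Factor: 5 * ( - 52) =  - 260 = - 2^2 * 5^1*13^1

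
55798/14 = 27899/7   =  3985.57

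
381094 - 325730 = 55364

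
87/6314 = 87/6314 = 0.01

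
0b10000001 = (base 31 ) 45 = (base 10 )129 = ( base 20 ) 69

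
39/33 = 13/11 = 1.18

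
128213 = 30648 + 97565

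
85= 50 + 35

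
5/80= 1/16 =0.06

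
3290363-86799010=-83508647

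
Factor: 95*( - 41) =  - 5^1*19^1*  41^1 = -  3895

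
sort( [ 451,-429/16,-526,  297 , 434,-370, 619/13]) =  [ - 526, - 370, - 429/16,619/13,297,434 , 451 ]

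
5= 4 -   -  1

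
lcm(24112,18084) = 72336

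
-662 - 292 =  - 954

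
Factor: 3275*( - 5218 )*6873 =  - 2^1*3^1  *5^2*29^1 * 79^1 * 131^1*2609^1   =  - 117452353350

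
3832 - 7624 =  -  3792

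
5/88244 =5/88244=0.00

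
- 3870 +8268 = 4398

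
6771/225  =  2257/75 = 30.09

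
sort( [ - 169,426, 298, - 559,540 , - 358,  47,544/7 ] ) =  [ - 559, - 358,  -  169,47 , 544/7, 298, 426,540 ]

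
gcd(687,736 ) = 1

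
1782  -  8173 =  - 6391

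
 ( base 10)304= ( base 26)bi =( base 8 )460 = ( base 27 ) b7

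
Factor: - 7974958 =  - 2^1*73^1*54623^1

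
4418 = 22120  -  17702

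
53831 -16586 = 37245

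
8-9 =-1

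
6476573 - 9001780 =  - 2525207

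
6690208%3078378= 533452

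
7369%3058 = 1253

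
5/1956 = 5/1956 =0.00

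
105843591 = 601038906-495195315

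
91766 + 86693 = 178459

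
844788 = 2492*339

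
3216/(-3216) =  - 1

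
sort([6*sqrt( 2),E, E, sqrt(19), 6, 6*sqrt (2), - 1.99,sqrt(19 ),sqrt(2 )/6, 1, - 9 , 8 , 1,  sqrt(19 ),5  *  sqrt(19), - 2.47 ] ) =[-9, - 2.47, - 1.99,sqrt(2)/6  ,  1, 1, E, E,  sqrt( 19 ),  sqrt( 19 ),  sqrt(19 ),6,8,6*sqrt(2 ), 6*sqrt( 2 ), 5*sqrt(19 ) ] 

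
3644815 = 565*6451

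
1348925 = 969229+379696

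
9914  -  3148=6766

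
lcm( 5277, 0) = 0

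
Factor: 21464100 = 2^2*3^2 * 5^2 *7^1*3407^1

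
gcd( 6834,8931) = 3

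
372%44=20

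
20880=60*348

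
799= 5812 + -5013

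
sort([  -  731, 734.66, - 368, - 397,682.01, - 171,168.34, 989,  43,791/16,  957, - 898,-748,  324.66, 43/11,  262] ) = [ - 898, - 748,  -  731, - 397 , - 368, - 171, 43/11 , 43, 791/16, 168.34, 262,  324.66,  682.01, 734.66,957,  989]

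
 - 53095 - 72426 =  - 125521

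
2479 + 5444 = 7923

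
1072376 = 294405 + 777971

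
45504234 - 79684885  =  -34180651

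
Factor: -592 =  - 2^4*37^1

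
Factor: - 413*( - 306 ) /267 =2^1*3^1*7^1*17^1*59^1*89^ ( - 1) =42126/89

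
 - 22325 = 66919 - 89244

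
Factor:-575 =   -  5^2 * 23^1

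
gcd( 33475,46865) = 6695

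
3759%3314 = 445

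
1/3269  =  1/3269= 0.00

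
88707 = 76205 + 12502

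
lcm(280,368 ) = 12880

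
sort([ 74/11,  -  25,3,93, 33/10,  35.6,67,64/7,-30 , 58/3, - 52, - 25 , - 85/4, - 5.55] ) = [-52,  -  30, - 25, - 25, - 85/4, - 5.55, 3, 33/10,74/11, 64/7,58/3,35.6, 67,93] 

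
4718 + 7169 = 11887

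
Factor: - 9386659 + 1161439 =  -8225220 = - 2^2*3^1*5^1* 137087^1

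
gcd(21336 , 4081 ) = 7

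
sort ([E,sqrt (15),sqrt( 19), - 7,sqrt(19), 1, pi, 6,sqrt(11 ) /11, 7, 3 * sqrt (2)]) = [ - 7,  sqrt(11)/11, 1,E, pi, sqrt(15), 3*sqrt( 2),sqrt( 19), sqrt( 19), 6, 7 ] 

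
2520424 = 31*81304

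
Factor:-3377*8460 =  - 28569420 = - 2^2*3^2  *  5^1 * 11^1 * 47^1 * 307^1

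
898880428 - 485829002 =413051426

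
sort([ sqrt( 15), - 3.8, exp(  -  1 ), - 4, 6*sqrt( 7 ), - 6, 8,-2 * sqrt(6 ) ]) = [ - 6, - 2*sqrt( 6 ), - 4, - 3.8, exp(  -  1 ),sqrt(15 ),8, 6*sqrt( 7 )]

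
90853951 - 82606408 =8247543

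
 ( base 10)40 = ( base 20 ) 20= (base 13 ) 31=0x28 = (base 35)15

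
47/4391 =47/4391 = 0.01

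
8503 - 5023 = 3480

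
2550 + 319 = 2869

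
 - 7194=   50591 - 57785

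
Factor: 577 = 577^1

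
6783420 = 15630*434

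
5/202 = 5/202 = 0.02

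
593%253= 87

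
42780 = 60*713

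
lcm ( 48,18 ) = 144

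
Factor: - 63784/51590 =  - 68/55 = - 2^2*5^( - 1) * 11^ (-1 )*17^1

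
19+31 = 50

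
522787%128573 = 8495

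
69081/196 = 69081/196 = 352.45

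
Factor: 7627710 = 2^1*3^1*5^1 * 254257^1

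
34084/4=8521  =  8521.00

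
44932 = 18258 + 26674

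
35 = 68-33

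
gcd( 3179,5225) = 11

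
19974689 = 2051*9739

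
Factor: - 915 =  - 3^1*5^1*61^1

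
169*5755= 972595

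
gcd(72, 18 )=18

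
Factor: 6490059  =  3^1 *37^1*59^1*991^1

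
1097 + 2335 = 3432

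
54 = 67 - 13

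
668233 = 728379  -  60146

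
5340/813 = 6+154/271  =  6.57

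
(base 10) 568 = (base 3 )210001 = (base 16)238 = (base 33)H7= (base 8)1070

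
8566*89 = 762374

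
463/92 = 463/92  =  5.03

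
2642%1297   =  48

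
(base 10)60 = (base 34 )1Q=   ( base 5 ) 220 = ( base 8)74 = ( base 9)66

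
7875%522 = 45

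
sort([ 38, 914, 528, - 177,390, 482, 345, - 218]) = [ - 218, - 177 , 38,345,390,482, 528, 914]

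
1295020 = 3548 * 365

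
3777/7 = 3777/7 = 539.57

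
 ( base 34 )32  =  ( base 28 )3k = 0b1101000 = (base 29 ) 3h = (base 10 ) 104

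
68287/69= 989 + 2/3 = 989.67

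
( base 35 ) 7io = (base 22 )J1B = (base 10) 9229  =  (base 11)6a30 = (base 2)10010000001101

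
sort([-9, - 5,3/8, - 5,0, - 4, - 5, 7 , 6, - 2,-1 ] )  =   [- 9 , - 5 , - 5, - 5, - 4, - 2, - 1,0 , 3/8, 6,7]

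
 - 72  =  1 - 73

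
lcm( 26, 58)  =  754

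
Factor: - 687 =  - 3^1*229^1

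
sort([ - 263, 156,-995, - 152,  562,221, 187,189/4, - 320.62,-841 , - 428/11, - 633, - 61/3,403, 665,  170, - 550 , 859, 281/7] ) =[ - 995 , - 841, - 633 , - 550,  -  320.62, - 263, - 152 , - 428/11, - 61/3,281/7 , 189/4, 156,170 , 187,221, 403,562 , 665,859 ]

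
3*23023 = 69069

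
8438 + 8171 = 16609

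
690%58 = 52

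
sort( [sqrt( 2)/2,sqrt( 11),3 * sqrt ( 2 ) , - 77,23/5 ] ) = [ - 77,sqrt( 2)/2, sqrt( 11 ), 3* sqrt(2),23/5 ]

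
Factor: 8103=3^1*37^1*73^1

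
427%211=5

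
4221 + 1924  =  6145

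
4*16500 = 66000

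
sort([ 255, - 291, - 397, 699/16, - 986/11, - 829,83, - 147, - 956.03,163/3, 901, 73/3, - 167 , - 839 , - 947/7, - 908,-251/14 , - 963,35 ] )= [ - 963 , - 956.03, - 908 , - 839, - 829, - 397, - 291 , - 167, - 147,-947/7, - 986/11, - 251/14,73/3 , 35,  699/16, 163/3, 83,255,  901] 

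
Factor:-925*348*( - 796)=256232400 = 2^4 * 3^1 * 5^2*29^1 * 37^1*199^1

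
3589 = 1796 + 1793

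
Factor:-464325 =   -  3^1*5^2*41^1*151^1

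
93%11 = 5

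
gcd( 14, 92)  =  2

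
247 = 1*247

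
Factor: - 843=-3^1*281^1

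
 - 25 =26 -51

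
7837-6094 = 1743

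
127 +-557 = -430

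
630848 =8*78856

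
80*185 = 14800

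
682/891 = 62/81 = 0.77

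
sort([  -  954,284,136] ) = [ - 954, 136 , 284]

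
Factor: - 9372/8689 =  - 2^2*3^1*11^1*71^1*8689^ ( - 1 ) 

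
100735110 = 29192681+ 71542429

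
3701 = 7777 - 4076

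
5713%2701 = 311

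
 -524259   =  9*(  -  58251)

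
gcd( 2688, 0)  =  2688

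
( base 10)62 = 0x3e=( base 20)32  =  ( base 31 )20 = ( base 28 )26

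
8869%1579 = 974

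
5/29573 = 5/29573 = 0.00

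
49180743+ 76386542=125567285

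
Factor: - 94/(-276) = 2^( - 1 )*3^(-1)*23^( - 1)*47^1 = 47/138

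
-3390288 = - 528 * 6421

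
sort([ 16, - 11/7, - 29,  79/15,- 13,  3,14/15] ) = [ - 29,- 13,  -  11/7 , 14/15,3,79/15,16 ] 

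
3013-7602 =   -  4589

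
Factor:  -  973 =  - 7^1* 139^1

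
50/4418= 25/2209 = 0.01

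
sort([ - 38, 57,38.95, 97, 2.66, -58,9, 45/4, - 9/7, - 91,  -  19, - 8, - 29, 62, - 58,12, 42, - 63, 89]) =[-91, - 63, - 58,  -  58,- 38  , - 29,  -  19 , - 8, - 9/7,2.66, 9, 45/4,  12 , 38.95 , 42, 57, 62 , 89 , 97] 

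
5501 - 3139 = 2362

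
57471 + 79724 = 137195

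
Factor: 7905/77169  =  2635/25723= 5^1* 17^1*29^ ( - 1)*31^1*887^(  -  1)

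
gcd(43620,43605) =15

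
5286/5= 5286/5 = 1057.20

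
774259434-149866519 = 624392915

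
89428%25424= 13156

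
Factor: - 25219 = - 25219^1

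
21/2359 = 3/337 = 0.01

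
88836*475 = 42197100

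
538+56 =594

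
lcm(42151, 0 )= 0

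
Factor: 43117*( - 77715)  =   - 3350837655 = - 3^2*5^1 * 11^1*157^1*43117^1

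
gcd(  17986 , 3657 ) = 23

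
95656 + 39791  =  135447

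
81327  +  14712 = 96039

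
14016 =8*1752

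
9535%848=207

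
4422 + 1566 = 5988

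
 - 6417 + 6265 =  - 152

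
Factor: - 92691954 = -2^1*3^2*67^1*151^1*509^1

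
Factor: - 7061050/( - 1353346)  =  3530525/676673 = 5^2*61^( - 1 )*11093^( - 1 )*141221^1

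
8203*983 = 8063549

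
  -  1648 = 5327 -6975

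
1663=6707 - 5044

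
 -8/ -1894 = 4/947 = 0.00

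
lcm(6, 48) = 48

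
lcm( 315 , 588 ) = 8820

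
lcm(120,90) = 360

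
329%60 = 29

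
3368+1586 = 4954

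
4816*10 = 48160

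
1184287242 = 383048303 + 801238939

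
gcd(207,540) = 9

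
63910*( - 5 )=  - 319550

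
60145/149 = 403 + 98/149 = 403.66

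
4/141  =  4/141 = 0.03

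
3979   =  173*23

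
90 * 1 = 90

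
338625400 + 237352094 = 575977494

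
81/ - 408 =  - 1  +  109/136 = - 0.20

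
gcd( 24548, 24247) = 1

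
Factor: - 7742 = -2^1 * 7^2 *79^1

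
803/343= 803/343 =2.34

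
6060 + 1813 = 7873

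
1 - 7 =  -  6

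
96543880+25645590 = 122189470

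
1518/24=253/4 = 63.25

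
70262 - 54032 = 16230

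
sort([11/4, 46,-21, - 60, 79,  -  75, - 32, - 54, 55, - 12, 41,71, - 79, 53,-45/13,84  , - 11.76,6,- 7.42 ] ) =[ - 79, - 75, - 60, - 54, - 32, - 21, - 12, -11.76 , - 7.42  , - 45/13,11/4,6,41,46,53,55,71,79, 84]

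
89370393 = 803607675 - 714237282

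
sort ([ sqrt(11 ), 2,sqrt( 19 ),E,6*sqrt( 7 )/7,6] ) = [2,6*sqrt(7 ) /7, E , sqrt( 11 ),sqrt(19) , 6]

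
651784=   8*81473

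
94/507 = 94/507 = 0.19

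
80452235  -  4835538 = 75616697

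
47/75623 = 1/1609 =0.00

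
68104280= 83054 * 820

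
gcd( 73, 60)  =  1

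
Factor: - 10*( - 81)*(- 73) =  - 2^1*3^4*5^1*73^1 = - 59130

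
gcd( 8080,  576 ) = 16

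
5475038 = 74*73987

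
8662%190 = 112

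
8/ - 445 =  - 8/445 = -0.02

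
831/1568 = 831/1568 = 0.53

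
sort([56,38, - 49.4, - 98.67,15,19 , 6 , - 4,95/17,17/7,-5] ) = [ - 98.67, - 49.4 ,-5,-4, 17/7,95/17 , 6, 15,19, 38 , 56]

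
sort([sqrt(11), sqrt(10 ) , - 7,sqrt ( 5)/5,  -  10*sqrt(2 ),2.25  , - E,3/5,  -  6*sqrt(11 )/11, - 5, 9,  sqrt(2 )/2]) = [ - 10*sqrt(2), -7,- 5, - E,-6 * sqrt(11 )/11 , sqrt( 5 )/5,3/5,sqrt(2 )/2, 2.25, sqrt( 10 ), sqrt(11),9]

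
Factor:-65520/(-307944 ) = 10/47 = 2^1 *5^1*47^ (-1)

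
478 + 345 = 823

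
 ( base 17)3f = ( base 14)4a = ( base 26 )2E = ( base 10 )66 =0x42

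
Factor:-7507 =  - 7507^1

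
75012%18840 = 18492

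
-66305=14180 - 80485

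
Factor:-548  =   - 2^2 *137^1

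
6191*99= 612909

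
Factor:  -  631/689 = - 13^( - 1)*53^( - 1)*631^1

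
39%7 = 4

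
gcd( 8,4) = 4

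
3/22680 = 1/7560 = 0.00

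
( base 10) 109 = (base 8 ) 155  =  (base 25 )49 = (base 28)3P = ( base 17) 67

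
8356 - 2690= 5666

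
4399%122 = 7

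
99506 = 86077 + 13429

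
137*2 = 274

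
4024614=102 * 39457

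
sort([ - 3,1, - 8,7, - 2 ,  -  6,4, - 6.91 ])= [ -8 , - 6.91  ,-6, -3,-2, 1,4 , 7]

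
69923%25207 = 19509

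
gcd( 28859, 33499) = 1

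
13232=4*3308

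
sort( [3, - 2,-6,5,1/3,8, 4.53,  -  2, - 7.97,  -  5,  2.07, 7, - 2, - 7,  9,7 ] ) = [-7.97,-7 ,  -  6, - 5, - 2,-2, - 2,1/3,2.07,3,4.53,5,7, 7, 8,  9]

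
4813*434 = 2088842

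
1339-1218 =121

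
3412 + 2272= 5684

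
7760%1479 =365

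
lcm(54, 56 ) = 1512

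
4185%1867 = 451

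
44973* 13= 584649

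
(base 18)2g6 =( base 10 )942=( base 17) 347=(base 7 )2514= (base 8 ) 1656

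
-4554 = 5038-9592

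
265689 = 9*29521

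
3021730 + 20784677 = 23806407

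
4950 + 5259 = 10209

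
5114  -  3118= 1996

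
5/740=1/148= 0.01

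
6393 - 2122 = 4271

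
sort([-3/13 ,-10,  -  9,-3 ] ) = [ - 10, - 9 , - 3,  -  3/13]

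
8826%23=17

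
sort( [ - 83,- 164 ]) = [ - 164, - 83]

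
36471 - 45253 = -8782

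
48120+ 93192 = 141312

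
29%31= 29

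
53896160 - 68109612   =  -14213452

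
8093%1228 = 725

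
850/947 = 850/947 = 0.90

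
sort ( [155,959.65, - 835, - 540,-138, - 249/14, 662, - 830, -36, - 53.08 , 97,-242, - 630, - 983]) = [ - 983, - 835, - 830, - 630, - 540, - 242, - 138,-53.08,  -  36, - 249/14,97,155,662, 959.65] 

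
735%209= 108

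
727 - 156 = 571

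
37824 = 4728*8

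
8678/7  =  8678/7=   1239.71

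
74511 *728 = 54244008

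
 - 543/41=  - 14 + 31/41 = - 13.24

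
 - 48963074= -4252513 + - 44710561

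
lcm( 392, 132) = 12936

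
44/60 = 11/15 = 0.73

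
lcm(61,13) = 793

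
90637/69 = 90637/69 = 1313.58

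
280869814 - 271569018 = 9300796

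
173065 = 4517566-4344501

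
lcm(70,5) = 70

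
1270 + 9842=11112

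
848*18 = 15264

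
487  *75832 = 36930184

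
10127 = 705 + 9422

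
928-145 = 783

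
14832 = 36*412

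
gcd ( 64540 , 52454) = 2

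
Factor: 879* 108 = 94932 =2^2*3^4 *293^1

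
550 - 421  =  129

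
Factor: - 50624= - 2^6*7^1*113^1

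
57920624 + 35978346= 93898970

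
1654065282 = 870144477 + 783920805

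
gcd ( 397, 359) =1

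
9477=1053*9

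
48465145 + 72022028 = 120487173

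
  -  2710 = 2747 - 5457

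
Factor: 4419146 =2^1*461^1*4793^1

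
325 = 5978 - 5653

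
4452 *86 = 382872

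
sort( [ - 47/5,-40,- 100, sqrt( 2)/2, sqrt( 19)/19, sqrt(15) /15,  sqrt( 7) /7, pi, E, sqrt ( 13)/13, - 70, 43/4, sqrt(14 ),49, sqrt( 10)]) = [-100, - 70,  -  40, - 47/5,sqrt( 19) /19, sqrt(15) /15, sqrt( 13) /13, sqrt (7) /7,sqrt( 2 )/2, E, pi, sqrt( 10), sqrt( 14),  43/4,  49 ] 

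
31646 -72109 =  - 40463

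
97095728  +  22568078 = 119663806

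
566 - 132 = 434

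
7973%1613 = 1521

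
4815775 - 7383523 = -2567748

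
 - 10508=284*( -37)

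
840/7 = 120 = 120.00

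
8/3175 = 8/3175 = 0.00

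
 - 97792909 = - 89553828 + -8239081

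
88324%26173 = 9805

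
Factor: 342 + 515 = 857^1 = 857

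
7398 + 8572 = 15970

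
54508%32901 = 21607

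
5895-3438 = 2457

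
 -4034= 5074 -9108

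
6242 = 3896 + 2346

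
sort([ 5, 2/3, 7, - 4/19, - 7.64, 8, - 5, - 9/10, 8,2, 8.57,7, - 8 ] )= [-8,- 7.64,-5,-9/10, - 4/19,2/3,2,5, 7,7,8,  8,8.57 ] 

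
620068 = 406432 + 213636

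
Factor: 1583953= 7^1*41^1*5519^1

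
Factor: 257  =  257^1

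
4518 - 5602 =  - 1084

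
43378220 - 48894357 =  - 5516137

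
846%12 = 6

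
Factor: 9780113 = 7^1 * 1397159^1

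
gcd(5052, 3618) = 6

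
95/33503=95/33503 = 0.00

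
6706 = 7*958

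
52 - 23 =29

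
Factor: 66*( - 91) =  - 2^1*3^1*7^1* 11^1*13^1 = - 6006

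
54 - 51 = 3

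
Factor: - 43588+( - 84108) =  - 127696 = -2^4*23^1*347^1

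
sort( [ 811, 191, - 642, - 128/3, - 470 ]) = [ - 642,-470, - 128/3, 191, 811]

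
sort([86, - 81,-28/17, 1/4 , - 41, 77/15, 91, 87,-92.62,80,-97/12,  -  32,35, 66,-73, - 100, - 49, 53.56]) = [ - 100, - 92.62, - 81, - 73, - 49,- 41, - 32, - 97/12, - 28/17,1/4, 77/15,  35, 53.56,66,80, 86,87, 91]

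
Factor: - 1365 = -3^1*5^1*7^1*13^1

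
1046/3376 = 523/1688 = 0.31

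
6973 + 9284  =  16257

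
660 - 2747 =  - 2087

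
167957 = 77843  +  90114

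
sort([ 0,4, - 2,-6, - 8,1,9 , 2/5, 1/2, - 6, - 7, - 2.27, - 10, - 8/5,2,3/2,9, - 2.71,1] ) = [ - 10, - 8, - 7 , - 6, - 6, - 2.71, - 2.27, - 2, - 8/5, 0,2/5,1/2, 1,1, 3/2,  2, 4,9,9 ] 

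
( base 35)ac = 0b101101010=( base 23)fh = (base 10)362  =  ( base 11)2aa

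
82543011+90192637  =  172735648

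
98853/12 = 8237+3/4 = 8237.75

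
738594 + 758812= 1497406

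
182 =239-57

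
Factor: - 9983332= - 2^2*2495833^1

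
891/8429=891/8429 = 0.11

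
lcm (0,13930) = 0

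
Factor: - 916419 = -3^1*7^1*17^2*151^1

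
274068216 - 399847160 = -125778944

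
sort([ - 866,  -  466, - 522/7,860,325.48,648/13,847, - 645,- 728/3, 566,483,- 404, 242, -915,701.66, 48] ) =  [ - 915,-866, - 645 ,  -  466,-404, - 728/3, - 522/7,48, 648/13,242, 325.48, 483, 566, 701.66,847,860 ]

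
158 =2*79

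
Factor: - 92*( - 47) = 4324 = 2^2 * 23^1*47^1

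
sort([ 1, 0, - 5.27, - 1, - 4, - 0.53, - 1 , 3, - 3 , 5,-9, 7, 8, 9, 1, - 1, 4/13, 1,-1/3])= [ - 9,  -  5.27,-4, - 3, - 1, - 1, -1,-0.53,-1/3,0,4/13,1, 1, 1, 3 , 5,  7, 8, 9] 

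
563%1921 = 563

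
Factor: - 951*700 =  - 665700 = -2^2*3^1*5^2*7^1  *  317^1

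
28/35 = 4/5= 0.80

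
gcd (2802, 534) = 6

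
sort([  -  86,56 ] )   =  [ - 86,56 ]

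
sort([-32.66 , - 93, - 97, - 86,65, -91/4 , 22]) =[ - 97, - 93, - 86, - 32.66, - 91/4,22,65 ]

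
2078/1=2078=2078.00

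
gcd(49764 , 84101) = 1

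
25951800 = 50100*518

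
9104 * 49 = 446096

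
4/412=1/103 = 0.01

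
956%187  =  21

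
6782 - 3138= 3644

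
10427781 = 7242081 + 3185700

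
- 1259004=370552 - 1629556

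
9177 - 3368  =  5809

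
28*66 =1848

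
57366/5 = 57366/5= 11473.20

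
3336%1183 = 970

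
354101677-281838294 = 72263383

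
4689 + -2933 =1756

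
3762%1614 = 534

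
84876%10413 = 1572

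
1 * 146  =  146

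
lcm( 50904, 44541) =356328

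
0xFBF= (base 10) 4031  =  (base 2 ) 111110111111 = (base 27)5e8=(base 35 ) 3A6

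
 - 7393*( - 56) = 414008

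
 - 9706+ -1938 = - 11644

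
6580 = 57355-50775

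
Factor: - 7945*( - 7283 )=5^1*7^1 * 227^1 * 7283^1 = 57863435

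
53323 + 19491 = 72814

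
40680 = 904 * 45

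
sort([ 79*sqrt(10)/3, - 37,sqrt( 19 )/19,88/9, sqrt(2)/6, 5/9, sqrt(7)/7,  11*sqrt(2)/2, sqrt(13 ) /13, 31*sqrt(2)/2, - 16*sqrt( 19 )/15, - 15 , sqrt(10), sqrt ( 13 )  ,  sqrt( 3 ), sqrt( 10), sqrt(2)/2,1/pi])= [ - 37 ,-15, - 16*sqrt( 19)/15, sqrt(19)/19,sqrt(2)/6,sqrt(13 ) /13, 1/pi, sqrt(7)/7, 5/9,sqrt(2 ) /2, sqrt ( 3) , sqrt(10), sqrt(10),sqrt(13 ),11 *sqrt( 2 ) /2, 88/9,31*sqrt(2)/2,79*sqrt(10 )/3]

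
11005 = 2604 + 8401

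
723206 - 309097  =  414109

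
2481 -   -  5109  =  7590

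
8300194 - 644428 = 7655766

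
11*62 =682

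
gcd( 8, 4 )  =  4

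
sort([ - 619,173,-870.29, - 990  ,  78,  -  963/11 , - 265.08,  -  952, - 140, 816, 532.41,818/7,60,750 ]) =[-990, - 952, - 870.29, - 619, - 265.08, - 140, - 963/11,60,78,818/7, 173, 532.41, 750,816]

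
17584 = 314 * 56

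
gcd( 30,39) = 3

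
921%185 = 181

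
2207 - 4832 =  - 2625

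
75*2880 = 216000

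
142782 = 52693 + 90089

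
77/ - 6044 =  - 1 + 5967/6044 = - 0.01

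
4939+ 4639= 9578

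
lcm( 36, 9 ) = 36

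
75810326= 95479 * 794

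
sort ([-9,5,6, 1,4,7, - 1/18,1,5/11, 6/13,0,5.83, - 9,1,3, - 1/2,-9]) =[ - 9, - 9, -9,-1/2, - 1/18,0 , 5/11,  6/13,1, 1,1,3,4, 5,  5.83,  6, 7]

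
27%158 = 27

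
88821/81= 1096+5/9= 1096.56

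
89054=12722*7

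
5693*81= 461133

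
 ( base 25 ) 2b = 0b111101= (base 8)75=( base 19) 34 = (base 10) 61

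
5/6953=5/6953 = 0.00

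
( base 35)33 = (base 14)7a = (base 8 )154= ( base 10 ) 108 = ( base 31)3f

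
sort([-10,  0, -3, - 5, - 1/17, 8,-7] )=[ - 10, -7, - 5, - 3, - 1/17,0,8]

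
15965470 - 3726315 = 12239155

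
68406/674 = 34203/337 = 101.49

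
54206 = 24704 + 29502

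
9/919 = 9/919 = 0.01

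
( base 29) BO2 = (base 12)5911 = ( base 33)94G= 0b10011011011101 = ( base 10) 9949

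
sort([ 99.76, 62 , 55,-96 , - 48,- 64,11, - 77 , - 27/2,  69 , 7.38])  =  [ - 96,-77, - 64,-48,-27/2, 7.38 , 11, 55,62, 69, 99.76]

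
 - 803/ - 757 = 803/757 = 1.06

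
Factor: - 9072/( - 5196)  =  2^2 *3^3 * 7^1*433^( - 1) = 756/433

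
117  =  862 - 745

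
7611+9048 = 16659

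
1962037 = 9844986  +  - 7882949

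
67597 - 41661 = 25936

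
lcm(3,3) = 3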